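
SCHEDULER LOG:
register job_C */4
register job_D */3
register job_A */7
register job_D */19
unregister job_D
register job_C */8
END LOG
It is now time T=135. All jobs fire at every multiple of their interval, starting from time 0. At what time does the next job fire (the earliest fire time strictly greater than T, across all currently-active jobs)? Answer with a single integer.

Answer: 136

Derivation:
Op 1: register job_C */4 -> active={job_C:*/4}
Op 2: register job_D */3 -> active={job_C:*/4, job_D:*/3}
Op 3: register job_A */7 -> active={job_A:*/7, job_C:*/4, job_D:*/3}
Op 4: register job_D */19 -> active={job_A:*/7, job_C:*/4, job_D:*/19}
Op 5: unregister job_D -> active={job_A:*/7, job_C:*/4}
Op 6: register job_C */8 -> active={job_A:*/7, job_C:*/8}
  job_A: interval 7, next fire after T=135 is 140
  job_C: interval 8, next fire after T=135 is 136
Earliest fire time = 136 (job job_C)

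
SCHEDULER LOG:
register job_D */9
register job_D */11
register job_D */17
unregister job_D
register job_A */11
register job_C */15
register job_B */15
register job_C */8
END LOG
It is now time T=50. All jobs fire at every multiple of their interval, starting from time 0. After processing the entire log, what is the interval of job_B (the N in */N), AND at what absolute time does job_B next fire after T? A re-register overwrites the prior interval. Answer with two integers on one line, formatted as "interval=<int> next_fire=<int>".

Op 1: register job_D */9 -> active={job_D:*/9}
Op 2: register job_D */11 -> active={job_D:*/11}
Op 3: register job_D */17 -> active={job_D:*/17}
Op 4: unregister job_D -> active={}
Op 5: register job_A */11 -> active={job_A:*/11}
Op 6: register job_C */15 -> active={job_A:*/11, job_C:*/15}
Op 7: register job_B */15 -> active={job_A:*/11, job_B:*/15, job_C:*/15}
Op 8: register job_C */8 -> active={job_A:*/11, job_B:*/15, job_C:*/8}
Final interval of job_B = 15
Next fire of job_B after T=50: (50//15+1)*15 = 60

Answer: interval=15 next_fire=60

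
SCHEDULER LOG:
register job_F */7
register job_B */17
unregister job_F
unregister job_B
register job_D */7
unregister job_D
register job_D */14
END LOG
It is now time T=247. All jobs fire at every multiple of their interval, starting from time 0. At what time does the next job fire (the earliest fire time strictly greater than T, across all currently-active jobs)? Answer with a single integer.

Op 1: register job_F */7 -> active={job_F:*/7}
Op 2: register job_B */17 -> active={job_B:*/17, job_F:*/7}
Op 3: unregister job_F -> active={job_B:*/17}
Op 4: unregister job_B -> active={}
Op 5: register job_D */7 -> active={job_D:*/7}
Op 6: unregister job_D -> active={}
Op 7: register job_D */14 -> active={job_D:*/14}
  job_D: interval 14, next fire after T=247 is 252
Earliest fire time = 252 (job job_D)

Answer: 252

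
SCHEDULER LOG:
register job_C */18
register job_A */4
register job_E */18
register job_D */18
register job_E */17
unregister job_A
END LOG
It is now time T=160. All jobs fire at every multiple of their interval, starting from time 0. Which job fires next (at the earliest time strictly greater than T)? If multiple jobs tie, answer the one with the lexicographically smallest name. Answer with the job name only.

Answer: job_C

Derivation:
Op 1: register job_C */18 -> active={job_C:*/18}
Op 2: register job_A */4 -> active={job_A:*/4, job_C:*/18}
Op 3: register job_E */18 -> active={job_A:*/4, job_C:*/18, job_E:*/18}
Op 4: register job_D */18 -> active={job_A:*/4, job_C:*/18, job_D:*/18, job_E:*/18}
Op 5: register job_E */17 -> active={job_A:*/4, job_C:*/18, job_D:*/18, job_E:*/17}
Op 6: unregister job_A -> active={job_C:*/18, job_D:*/18, job_E:*/17}
  job_C: interval 18, next fire after T=160 is 162
  job_D: interval 18, next fire after T=160 is 162
  job_E: interval 17, next fire after T=160 is 170
Earliest = 162, winner (lex tiebreak) = job_C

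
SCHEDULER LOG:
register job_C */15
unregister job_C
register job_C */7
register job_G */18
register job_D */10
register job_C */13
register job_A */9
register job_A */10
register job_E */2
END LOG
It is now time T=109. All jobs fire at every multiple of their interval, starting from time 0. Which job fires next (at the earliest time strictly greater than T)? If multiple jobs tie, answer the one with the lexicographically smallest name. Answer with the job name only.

Op 1: register job_C */15 -> active={job_C:*/15}
Op 2: unregister job_C -> active={}
Op 3: register job_C */7 -> active={job_C:*/7}
Op 4: register job_G */18 -> active={job_C:*/7, job_G:*/18}
Op 5: register job_D */10 -> active={job_C:*/7, job_D:*/10, job_G:*/18}
Op 6: register job_C */13 -> active={job_C:*/13, job_D:*/10, job_G:*/18}
Op 7: register job_A */9 -> active={job_A:*/9, job_C:*/13, job_D:*/10, job_G:*/18}
Op 8: register job_A */10 -> active={job_A:*/10, job_C:*/13, job_D:*/10, job_G:*/18}
Op 9: register job_E */2 -> active={job_A:*/10, job_C:*/13, job_D:*/10, job_E:*/2, job_G:*/18}
  job_A: interval 10, next fire after T=109 is 110
  job_C: interval 13, next fire after T=109 is 117
  job_D: interval 10, next fire after T=109 is 110
  job_E: interval 2, next fire after T=109 is 110
  job_G: interval 18, next fire after T=109 is 126
Earliest = 110, winner (lex tiebreak) = job_A

Answer: job_A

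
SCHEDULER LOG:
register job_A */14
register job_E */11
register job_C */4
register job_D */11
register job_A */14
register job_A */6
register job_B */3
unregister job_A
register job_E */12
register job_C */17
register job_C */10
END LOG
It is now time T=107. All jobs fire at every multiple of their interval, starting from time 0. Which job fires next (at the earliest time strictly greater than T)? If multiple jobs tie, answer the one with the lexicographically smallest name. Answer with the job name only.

Op 1: register job_A */14 -> active={job_A:*/14}
Op 2: register job_E */11 -> active={job_A:*/14, job_E:*/11}
Op 3: register job_C */4 -> active={job_A:*/14, job_C:*/4, job_E:*/11}
Op 4: register job_D */11 -> active={job_A:*/14, job_C:*/4, job_D:*/11, job_E:*/11}
Op 5: register job_A */14 -> active={job_A:*/14, job_C:*/4, job_D:*/11, job_E:*/11}
Op 6: register job_A */6 -> active={job_A:*/6, job_C:*/4, job_D:*/11, job_E:*/11}
Op 7: register job_B */3 -> active={job_A:*/6, job_B:*/3, job_C:*/4, job_D:*/11, job_E:*/11}
Op 8: unregister job_A -> active={job_B:*/3, job_C:*/4, job_D:*/11, job_E:*/11}
Op 9: register job_E */12 -> active={job_B:*/3, job_C:*/4, job_D:*/11, job_E:*/12}
Op 10: register job_C */17 -> active={job_B:*/3, job_C:*/17, job_D:*/11, job_E:*/12}
Op 11: register job_C */10 -> active={job_B:*/3, job_C:*/10, job_D:*/11, job_E:*/12}
  job_B: interval 3, next fire after T=107 is 108
  job_C: interval 10, next fire after T=107 is 110
  job_D: interval 11, next fire after T=107 is 110
  job_E: interval 12, next fire after T=107 is 108
Earliest = 108, winner (lex tiebreak) = job_B

Answer: job_B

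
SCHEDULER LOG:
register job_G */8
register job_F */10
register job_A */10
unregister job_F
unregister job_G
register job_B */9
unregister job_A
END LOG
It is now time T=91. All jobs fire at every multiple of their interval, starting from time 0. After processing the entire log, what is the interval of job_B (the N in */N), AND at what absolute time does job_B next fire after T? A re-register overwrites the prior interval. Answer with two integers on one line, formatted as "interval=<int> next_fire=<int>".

Answer: interval=9 next_fire=99

Derivation:
Op 1: register job_G */8 -> active={job_G:*/8}
Op 2: register job_F */10 -> active={job_F:*/10, job_G:*/8}
Op 3: register job_A */10 -> active={job_A:*/10, job_F:*/10, job_G:*/8}
Op 4: unregister job_F -> active={job_A:*/10, job_G:*/8}
Op 5: unregister job_G -> active={job_A:*/10}
Op 6: register job_B */9 -> active={job_A:*/10, job_B:*/9}
Op 7: unregister job_A -> active={job_B:*/9}
Final interval of job_B = 9
Next fire of job_B after T=91: (91//9+1)*9 = 99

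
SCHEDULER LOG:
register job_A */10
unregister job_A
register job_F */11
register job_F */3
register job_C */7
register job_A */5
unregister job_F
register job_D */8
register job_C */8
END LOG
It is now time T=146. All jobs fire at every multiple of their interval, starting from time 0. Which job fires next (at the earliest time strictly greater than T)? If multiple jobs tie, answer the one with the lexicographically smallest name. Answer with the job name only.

Answer: job_A

Derivation:
Op 1: register job_A */10 -> active={job_A:*/10}
Op 2: unregister job_A -> active={}
Op 3: register job_F */11 -> active={job_F:*/11}
Op 4: register job_F */3 -> active={job_F:*/3}
Op 5: register job_C */7 -> active={job_C:*/7, job_F:*/3}
Op 6: register job_A */5 -> active={job_A:*/5, job_C:*/7, job_F:*/3}
Op 7: unregister job_F -> active={job_A:*/5, job_C:*/7}
Op 8: register job_D */8 -> active={job_A:*/5, job_C:*/7, job_D:*/8}
Op 9: register job_C */8 -> active={job_A:*/5, job_C:*/8, job_D:*/8}
  job_A: interval 5, next fire after T=146 is 150
  job_C: interval 8, next fire after T=146 is 152
  job_D: interval 8, next fire after T=146 is 152
Earliest = 150, winner (lex tiebreak) = job_A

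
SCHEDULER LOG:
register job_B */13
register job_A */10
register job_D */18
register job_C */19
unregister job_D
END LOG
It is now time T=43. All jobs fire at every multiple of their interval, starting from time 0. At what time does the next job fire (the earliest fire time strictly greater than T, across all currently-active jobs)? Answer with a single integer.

Op 1: register job_B */13 -> active={job_B:*/13}
Op 2: register job_A */10 -> active={job_A:*/10, job_B:*/13}
Op 3: register job_D */18 -> active={job_A:*/10, job_B:*/13, job_D:*/18}
Op 4: register job_C */19 -> active={job_A:*/10, job_B:*/13, job_C:*/19, job_D:*/18}
Op 5: unregister job_D -> active={job_A:*/10, job_B:*/13, job_C:*/19}
  job_A: interval 10, next fire after T=43 is 50
  job_B: interval 13, next fire after T=43 is 52
  job_C: interval 19, next fire after T=43 is 57
Earliest fire time = 50 (job job_A)

Answer: 50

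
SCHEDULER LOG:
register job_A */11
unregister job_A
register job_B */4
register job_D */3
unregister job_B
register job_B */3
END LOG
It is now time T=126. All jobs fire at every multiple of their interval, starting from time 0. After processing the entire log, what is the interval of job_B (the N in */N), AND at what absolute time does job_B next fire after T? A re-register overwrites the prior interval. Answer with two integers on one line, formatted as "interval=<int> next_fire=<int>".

Answer: interval=3 next_fire=129

Derivation:
Op 1: register job_A */11 -> active={job_A:*/11}
Op 2: unregister job_A -> active={}
Op 3: register job_B */4 -> active={job_B:*/4}
Op 4: register job_D */3 -> active={job_B:*/4, job_D:*/3}
Op 5: unregister job_B -> active={job_D:*/3}
Op 6: register job_B */3 -> active={job_B:*/3, job_D:*/3}
Final interval of job_B = 3
Next fire of job_B after T=126: (126//3+1)*3 = 129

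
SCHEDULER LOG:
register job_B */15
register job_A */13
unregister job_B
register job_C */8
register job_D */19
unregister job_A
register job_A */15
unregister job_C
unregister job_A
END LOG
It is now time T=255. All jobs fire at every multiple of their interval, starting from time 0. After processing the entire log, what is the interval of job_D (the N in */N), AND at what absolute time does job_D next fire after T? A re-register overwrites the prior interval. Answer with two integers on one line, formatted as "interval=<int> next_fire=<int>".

Op 1: register job_B */15 -> active={job_B:*/15}
Op 2: register job_A */13 -> active={job_A:*/13, job_B:*/15}
Op 3: unregister job_B -> active={job_A:*/13}
Op 4: register job_C */8 -> active={job_A:*/13, job_C:*/8}
Op 5: register job_D */19 -> active={job_A:*/13, job_C:*/8, job_D:*/19}
Op 6: unregister job_A -> active={job_C:*/8, job_D:*/19}
Op 7: register job_A */15 -> active={job_A:*/15, job_C:*/8, job_D:*/19}
Op 8: unregister job_C -> active={job_A:*/15, job_D:*/19}
Op 9: unregister job_A -> active={job_D:*/19}
Final interval of job_D = 19
Next fire of job_D after T=255: (255//19+1)*19 = 266

Answer: interval=19 next_fire=266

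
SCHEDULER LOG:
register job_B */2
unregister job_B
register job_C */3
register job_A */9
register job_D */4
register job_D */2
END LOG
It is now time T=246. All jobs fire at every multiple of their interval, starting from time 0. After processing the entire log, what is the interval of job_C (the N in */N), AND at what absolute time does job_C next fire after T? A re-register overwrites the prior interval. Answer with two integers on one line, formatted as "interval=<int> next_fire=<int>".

Answer: interval=3 next_fire=249

Derivation:
Op 1: register job_B */2 -> active={job_B:*/2}
Op 2: unregister job_B -> active={}
Op 3: register job_C */3 -> active={job_C:*/3}
Op 4: register job_A */9 -> active={job_A:*/9, job_C:*/3}
Op 5: register job_D */4 -> active={job_A:*/9, job_C:*/3, job_D:*/4}
Op 6: register job_D */2 -> active={job_A:*/9, job_C:*/3, job_D:*/2}
Final interval of job_C = 3
Next fire of job_C after T=246: (246//3+1)*3 = 249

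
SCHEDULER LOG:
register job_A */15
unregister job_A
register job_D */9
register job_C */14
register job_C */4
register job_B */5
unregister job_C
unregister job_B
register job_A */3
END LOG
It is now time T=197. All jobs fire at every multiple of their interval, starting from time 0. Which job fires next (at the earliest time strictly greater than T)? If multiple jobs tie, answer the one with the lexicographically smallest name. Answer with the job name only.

Answer: job_A

Derivation:
Op 1: register job_A */15 -> active={job_A:*/15}
Op 2: unregister job_A -> active={}
Op 3: register job_D */9 -> active={job_D:*/9}
Op 4: register job_C */14 -> active={job_C:*/14, job_D:*/9}
Op 5: register job_C */4 -> active={job_C:*/4, job_D:*/9}
Op 6: register job_B */5 -> active={job_B:*/5, job_C:*/4, job_D:*/9}
Op 7: unregister job_C -> active={job_B:*/5, job_D:*/9}
Op 8: unregister job_B -> active={job_D:*/9}
Op 9: register job_A */3 -> active={job_A:*/3, job_D:*/9}
  job_A: interval 3, next fire after T=197 is 198
  job_D: interval 9, next fire after T=197 is 198
Earliest = 198, winner (lex tiebreak) = job_A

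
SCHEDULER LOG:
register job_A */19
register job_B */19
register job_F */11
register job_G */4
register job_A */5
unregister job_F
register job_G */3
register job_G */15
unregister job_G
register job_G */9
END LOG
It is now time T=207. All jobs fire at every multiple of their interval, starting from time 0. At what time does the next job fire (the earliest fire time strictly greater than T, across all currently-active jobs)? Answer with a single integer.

Op 1: register job_A */19 -> active={job_A:*/19}
Op 2: register job_B */19 -> active={job_A:*/19, job_B:*/19}
Op 3: register job_F */11 -> active={job_A:*/19, job_B:*/19, job_F:*/11}
Op 4: register job_G */4 -> active={job_A:*/19, job_B:*/19, job_F:*/11, job_G:*/4}
Op 5: register job_A */5 -> active={job_A:*/5, job_B:*/19, job_F:*/11, job_G:*/4}
Op 6: unregister job_F -> active={job_A:*/5, job_B:*/19, job_G:*/4}
Op 7: register job_G */3 -> active={job_A:*/5, job_B:*/19, job_G:*/3}
Op 8: register job_G */15 -> active={job_A:*/5, job_B:*/19, job_G:*/15}
Op 9: unregister job_G -> active={job_A:*/5, job_B:*/19}
Op 10: register job_G */9 -> active={job_A:*/5, job_B:*/19, job_G:*/9}
  job_A: interval 5, next fire after T=207 is 210
  job_B: interval 19, next fire after T=207 is 209
  job_G: interval 9, next fire after T=207 is 216
Earliest fire time = 209 (job job_B)

Answer: 209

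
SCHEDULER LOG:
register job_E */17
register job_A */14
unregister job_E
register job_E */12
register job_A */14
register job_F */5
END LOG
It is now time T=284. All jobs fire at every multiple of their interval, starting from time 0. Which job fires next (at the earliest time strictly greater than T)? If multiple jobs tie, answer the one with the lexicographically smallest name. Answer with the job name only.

Answer: job_F

Derivation:
Op 1: register job_E */17 -> active={job_E:*/17}
Op 2: register job_A */14 -> active={job_A:*/14, job_E:*/17}
Op 3: unregister job_E -> active={job_A:*/14}
Op 4: register job_E */12 -> active={job_A:*/14, job_E:*/12}
Op 5: register job_A */14 -> active={job_A:*/14, job_E:*/12}
Op 6: register job_F */5 -> active={job_A:*/14, job_E:*/12, job_F:*/5}
  job_A: interval 14, next fire after T=284 is 294
  job_E: interval 12, next fire after T=284 is 288
  job_F: interval 5, next fire after T=284 is 285
Earliest = 285, winner (lex tiebreak) = job_F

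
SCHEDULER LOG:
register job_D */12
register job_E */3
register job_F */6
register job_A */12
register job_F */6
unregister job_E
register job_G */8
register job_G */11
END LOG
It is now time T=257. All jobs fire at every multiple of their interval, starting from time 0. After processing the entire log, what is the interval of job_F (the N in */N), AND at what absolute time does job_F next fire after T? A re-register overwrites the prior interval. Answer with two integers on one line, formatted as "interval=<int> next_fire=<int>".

Op 1: register job_D */12 -> active={job_D:*/12}
Op 2: register job_E */3 -> active={job_D:*/12, job_E:*/3}
Op 3: register job_F */6 -> active={job_D:*/12, job_E:*/3, job_F:*/6}
Op 4: register job_A */12 -> active={job_A:*/12, job_D:*/12, job_E:*/3, job_F:*/6}
Op 5: register job_F */6 -> active={job_A:*/12, job_D:*/12, job_E:*/3, job_F:*/6}
Op 6: unregister job_E -> active={job_A:*/12, job_D:*/12, job_F:*/6}
Op 7: register job_G */8 -> active={job_A:*/12, job_D:*/12, job_F:*/6, job_G:*/8}
Op 8: register job_G */11 -> active={job_A:*/12, job_D:*/12, job_F:*/6, job_G:*/11}
Final interval of job_F = 6
Next fire of job_F after T=257: (257//6+1)*6 = 258

Answer: interval=6 next_fire=258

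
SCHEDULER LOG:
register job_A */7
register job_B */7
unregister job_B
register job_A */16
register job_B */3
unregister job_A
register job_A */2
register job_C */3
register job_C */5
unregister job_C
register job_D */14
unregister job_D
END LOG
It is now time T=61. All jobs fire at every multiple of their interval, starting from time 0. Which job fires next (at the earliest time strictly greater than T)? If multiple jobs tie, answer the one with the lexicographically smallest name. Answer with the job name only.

Op 1: register job_A */7 -> active={job_A:*/7}
Op 2: register job_B */7 -> active={job_A:*/7, job_B:*/7}
Op 3: unregister job_B -> active={job_A:*/7}
Op 4: register job_A */16 -> active={job_A:*/16}
Op 5: register job_B */3 -> active={job_A:*/16, job_B:*/3}
Op 6: unregister job_A -> active={job_B:*/3}
Op 7: register job_A */2 -> active={job_A:*/2, job_B:*/3}
Op 8: register job_C */3 -> active={job_A:*/2, job_B:*/3, job_C:*/3}
Op 9: register job_C */5 -> active={job_A:*/2, job_B:*/3, job_C:*/5}
Op 10: unregister job_C -> active={job_A:*/2, job_B:*/3}
Op 11: register job_D */14 -> active={job_A:*/2, job_B:*/3, job_D:*/14}
Op 12: unregister job_D -> active={job_A:*/2, job_B:*/3}
  job_A: interval 2, next fire after T=61 is 62
  job_B: interval 3, next fire after T=61 is 63
Earliest = 62, winner (lex tiebreak) = job_A

Answer: job_A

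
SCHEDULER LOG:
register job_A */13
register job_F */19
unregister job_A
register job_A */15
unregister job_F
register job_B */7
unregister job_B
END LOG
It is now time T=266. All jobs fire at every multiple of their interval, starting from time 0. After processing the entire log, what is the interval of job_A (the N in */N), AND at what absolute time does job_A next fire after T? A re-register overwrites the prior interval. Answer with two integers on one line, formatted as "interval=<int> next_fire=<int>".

Answer: interval=15 next_fire=270

Derivation:
Op 1: register job_A */13 -> active={job_A:*/13}
Op 2: register job_F */19 -> active={job_A:*/13, job_F:*/19}
Op 3: unregister job_A -> active={job_F:*/19}
Op 4: register job_A */15 -> active={job_A:*/15, job_F:*/19}
Op 5: unregister job_F -> active={job_A:*/15}
Op 6: register job_B */7 -> active={job_A:*/15, job_B:*/7}
Op 7: unregister job_B -> active={job_A:*/15}
Final interval of job_A = 15
Next fire of job_A after T=266: (266//15+1)*15 = 270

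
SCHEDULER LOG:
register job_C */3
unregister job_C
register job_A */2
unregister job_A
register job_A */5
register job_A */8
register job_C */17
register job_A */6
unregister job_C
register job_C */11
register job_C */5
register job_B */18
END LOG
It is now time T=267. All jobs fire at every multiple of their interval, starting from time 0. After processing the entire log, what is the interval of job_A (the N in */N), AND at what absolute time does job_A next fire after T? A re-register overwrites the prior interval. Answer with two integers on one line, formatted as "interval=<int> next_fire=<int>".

Answer: interval=6 next_fire=270

Derivation:
Op 1: register job_C */3 -> active={job_C:*/3}
Op 2: unregister job_C -> active={}
Op 3: register job_A */2 -> active={job_A:*/2}
Op 4: unregister job_A -> active={}
Op 5: register job_A */5 -> active={job_A:*/5}
Op 6: register job_A */8 -> active={job_A:*/8}
Op 7: register job_C */17 -> active={job_A:*/8, job_C:*/17}
Op 8: register job_A */6 -> active={job_A:*/6, job_C:*/17}
Op 9: unregister job_C -> active={job_A:*/6}
Op 10: register job_C */11 -> active={job_A:*/6, job_C:*/11}
Op 11: register job_C */5 -> active={job_A:*/6, job_C:*/5}
Op 12: register job_B */18 -> active={job_A:*/6, job_B:*/18, job_C:*/5}
Final interval of job_A = 6
Next fire of job_A after T=267: (267//6+1)*6 = 270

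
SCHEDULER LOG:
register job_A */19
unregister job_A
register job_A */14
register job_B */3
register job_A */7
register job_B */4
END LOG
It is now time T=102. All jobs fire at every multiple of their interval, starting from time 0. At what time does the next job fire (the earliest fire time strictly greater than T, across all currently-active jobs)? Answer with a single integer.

Op 1: register job_A */19 -> active={job_A:*/19}
Op 2: unregister job_A -> active={}
Op 3: register job_A */14 -> active={job_A:*/14}
Op 4: register job_B */3 -> active={job_A:*/14, job_B:*/3}
Op 5: register job_A */7 -> active={job_A:*/7, job_B:*/3}
Op 6: register job_B */4 -> active={job_A:*/7, job_B:*/4}
  job_A: interval 7, next fire after T=102 is 105
  job_B: interval 4, next fire after T=102 is 104
Earliest fire time = 104 (job job_B)

Answer: 104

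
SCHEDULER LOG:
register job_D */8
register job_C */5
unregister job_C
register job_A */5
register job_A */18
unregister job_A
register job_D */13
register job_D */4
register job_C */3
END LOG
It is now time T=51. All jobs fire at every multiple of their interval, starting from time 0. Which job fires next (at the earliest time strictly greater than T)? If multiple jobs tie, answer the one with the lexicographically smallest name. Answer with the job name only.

Answer: job_D

Derivation:
Op 1: register job_D */8 -> active={job_D:*/8}
Op 2: register job_C */5 -> active={job_C:*/5, job_D:*/8}
Op 3: unregister job_C -> active={job_D:*/8}
Op 4: register job_A */5 -> active={job_A:*/5, job_D:*/8}
Op 5: register job_A */18 -> active={job_A:*/18, job_D:*/8}
Op 6: unregister job_A -> active={job_D:*/8}
Op 7: register job_D */13 -> active={job_D:*/13}
Op 8: register job_D */4 -> active={job_D:*/4}
Op 9: register job_C */3 -> active={job_C:*/3, job_D:*/4}
  job_C: interval 3, next fire after T=51 is 54
  job_D: interval 4, next fire after T=51 is 52
Earliest = 52, winner (lex tiebreak) = job_D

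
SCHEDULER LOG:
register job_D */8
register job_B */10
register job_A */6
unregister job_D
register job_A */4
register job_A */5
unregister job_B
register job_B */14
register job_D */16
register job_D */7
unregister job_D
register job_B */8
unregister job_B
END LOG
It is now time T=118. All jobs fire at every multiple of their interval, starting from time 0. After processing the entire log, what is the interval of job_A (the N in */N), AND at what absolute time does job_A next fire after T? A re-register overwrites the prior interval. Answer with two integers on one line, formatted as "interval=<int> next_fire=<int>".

Op 1: register job_D */8 -> active={job_D:*/8}
Op 2: register job_B */10 -> active={job_B:*/10, job_D:*/8}
Op 3: register job_A */6 -> active={job_A:*/6, job_B:*/10, job_D:*/8}
Op 4: unregister job_D -> active={job_A:*/6, job_B:*/10}
Op 5: register job_A */4 -> active={job_A:*/4, job_B:*/10}
Op 6: register job_A */5 -> active={job_A:*/5, job_B:*/10}
Op 7: unregister job_B -> active={job_A:*/5}
Op 8: register job_B */14 -> active={job_A:*/5, job_B:*/14}
Op 9: register job_D */16 -> active={job_A:*/5, job_B:*/14, job_D:*/16}
Op 10: register job_D */7 -> active={job_A:*/5, job_B:*/14, job_D:*/7}
Op 11: unregister job_D -> active={job_A:*/5, job_B:*/14}
Op 12: register job_B */8 -> active={job_A:*/5, job_B:*/8}
Op 13: unregister job_B -> active={job_A:*/5}
Final interval of job_A = 5
Next fire of job_A after T=118: (118//5+1)*5 = 120

Answer: interval=5 next_fire=120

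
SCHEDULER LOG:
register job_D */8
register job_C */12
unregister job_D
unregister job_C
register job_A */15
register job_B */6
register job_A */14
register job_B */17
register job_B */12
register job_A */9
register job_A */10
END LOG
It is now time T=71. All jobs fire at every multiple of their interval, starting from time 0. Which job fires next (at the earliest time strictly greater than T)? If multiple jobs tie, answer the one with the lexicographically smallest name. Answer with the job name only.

Op 1: register job_D */8 -> active={job_D:*/8}
Op 2: register job_C */12 -> active={job_C:*/12, job_D:*/8}
Op 3: unregister job_D -> active={job_C:*/12}
Op 4: unregister job_C -> active={}
Op 5: register job_A */15 -> active={job_A:*/15}
Op 6: register job_B */6 -> active={job_A:*/15, job_B:*/6}
Op 7: register job_A */14 -> active={job_A:*/14, job_B:*/6}
Op 8: register job_B */17 -> active={job_A:*/14, job_B:*/17}
Op 9: register job_B */12 -> active={job_A:*/14, job_B:*/12}
Op 10: register job_A */9 -> active={job_A:*/9, job_B:*/12}
Op 11: register job_A */10 -> active={job_A:*/10, job_B:*/12}
  job_A: interval 10, next fire after T=71 is 80
  job_B: interval 12, next fire after T=71 is 72
Earliest = 72, winner (lex tiebreak) = job_B

Answer: job_B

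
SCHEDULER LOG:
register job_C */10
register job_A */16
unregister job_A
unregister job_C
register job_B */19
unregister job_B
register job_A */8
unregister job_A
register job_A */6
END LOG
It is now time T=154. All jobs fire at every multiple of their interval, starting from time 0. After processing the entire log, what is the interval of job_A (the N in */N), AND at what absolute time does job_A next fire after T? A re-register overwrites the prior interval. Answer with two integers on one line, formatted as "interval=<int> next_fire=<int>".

Op 1: register job_C */10 -> active={job_C:*/10}
Op 2: register job_A */16 -> active={job_A:*/16, job_C:*/10}
Op 3: unregister job_A -> active={job_C:*/10}
Op 4: unregister job_C -> active={}
Op 5: register job_B */19 -> active={job_B:*/19}
Op 6: unregister job_B -> active={}
Op 7: register job_A */8 -> active={job_A:*/8}
Op 8: unregister job_A -> active={}
Op 9: register job_A */6 -> active={job_A:*/6}
Final interval of job_A = 6
Next fire of job_A after T=154: (154//6+1)*6 = 156

Answer: interval=6 next_fire=156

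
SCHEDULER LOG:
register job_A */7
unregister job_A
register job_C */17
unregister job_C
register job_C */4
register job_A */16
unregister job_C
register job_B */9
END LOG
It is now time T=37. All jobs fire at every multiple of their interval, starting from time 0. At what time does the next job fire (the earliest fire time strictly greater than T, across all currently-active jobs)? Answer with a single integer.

Op 1: register job_A */7 -> active={job_A:*/7}
Op 2: unregister job_A -> active={}
Op 3: register job_C */17 -> active={job_C:*/17}
Op 4: unregister job_C -> active={}
Op 5: register job_C */4 -> active={job_C:*/4}
Op 6: register job_A */16 -> active={job_A:*/16, job_C:*/4}
Op 7: unregister job_C -> active={job_A:*/16}
Op 8: register job_B */9 -> active={job_A:*/16, job_B:*/9}
  job_A: interval 16, next fire after T=37 is 48
  job_B: interval 9, next fire after T=37 is 45
Earliest fire time = 45 (job job_B)

Answer: 45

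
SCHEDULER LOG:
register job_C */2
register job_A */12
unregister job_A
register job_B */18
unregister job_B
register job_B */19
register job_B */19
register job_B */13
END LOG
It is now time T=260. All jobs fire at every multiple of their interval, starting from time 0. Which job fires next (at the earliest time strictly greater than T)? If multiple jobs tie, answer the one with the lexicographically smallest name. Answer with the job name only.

Answer: job_C

Derivation:
Op 1: register job_C */2 -> active={job_C:*/2}
Op 2: register job_A */12 -> active={job_A:*/12, job_C:*/2}
Op 3: unregister job_A -> active={job_C:*/2}
Op 4: register job_B */18 -> active={job_B:*/18, job_C:*/2}
Op 5: unregister job_B -> active={job_C:*/2}
Op 6: register job_B */19 -> active={job_B:*/19, job_C:*/2}
Op 7: register job_B */19 -> active={job_B:*/19, job_C:*/2}
Op 8: register job_B */13 -> active={job_B:*/13, job_C:*/2}
  job_B: interval 13, next fire after T=260 is 273
  job_C: interval 2, next fire after T=260 is 262
Earliest = 262, winner (lex tiebreak) = job_C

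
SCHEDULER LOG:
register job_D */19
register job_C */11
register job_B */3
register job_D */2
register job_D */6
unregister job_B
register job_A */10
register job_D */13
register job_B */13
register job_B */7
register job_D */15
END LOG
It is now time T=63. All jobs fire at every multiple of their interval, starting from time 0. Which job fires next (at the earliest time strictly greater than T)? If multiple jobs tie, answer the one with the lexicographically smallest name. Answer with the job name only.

Answer: job_C

Derivation:
Op 1: register job_D */19 -> active={job_D:*/19}
Op 2: register job_C */11 -> active={job_C:*/11, job_D:*/19}
Op 3: register job_B */3 -> active={job_B:*/3, job_C:*/11, job_D:*/19}
Op 4: register job_D */2 -> active={job_B:*/3, job_C:*/11, job_D:*/2}
Op 5: register job_D */6 -> active={job_B:*/3, job_C:*/11, job_D:*/6}
Op 6: unregister job_B -> active={job_C:*/11, job_D:*/6}
Op 7: register job_A */10 -> active={job_A:*/10, job_C:*/11, job_D:*/6}
Op 8: register job_D */13 -> active={job_A:*/10, job_C:*/11, job_D:*/13}
Op 9: register job_B */13 -> active={job_A:*/10, job_B:*/13, job_C:*/11, job_D:*/13}
Op 10: register job_B */7 -> active={job_A:*/10, job_B:*/7, job_C:*/11, job_D:*/13}
Op 11: register job_D */15 -> active={job_A:*/10, job_B:*/7, job_C:*/11, job_D:*/15}
  job_A: interval 10, next fire after T=63 is 70
  job_B: interval 7, next fire after T=63 is 70
  job_C: interval 11, next fire after T=63 is 66
  job_D: interval 15, next fire after T=63 is 75
Earliest = 66, winner (lex tiebreak) = job_C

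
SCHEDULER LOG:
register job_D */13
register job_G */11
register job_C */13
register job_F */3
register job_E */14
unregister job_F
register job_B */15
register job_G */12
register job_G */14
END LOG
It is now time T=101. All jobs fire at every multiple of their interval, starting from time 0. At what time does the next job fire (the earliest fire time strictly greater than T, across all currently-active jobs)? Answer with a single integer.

Answer: 104

Derivation:
Op 1: register job_D */13 -> active={job_D:*/13}
Op 2: register job_G */11 -> active={job_D:*/13, job_G:*/11}
Op 3: register job_C */13 -> active={job_C:*/13, job_D:*/13, job_G:*/11}
Op 4: register job_F */3 -> active={job_C:*/13, job_D:*/13, job_F:*/3, job_G:*/11}
Op 5: register job_E */14 -> active={job_C:*/13, job_D:*/13, job_E:*/14, job_F:*/3, job_G:*/11}
Op 6: unregister job_F -> active={job_C:*/13, job_D:*/13, job_E:*/14, job_G:*/11}
Op 7: register job_B */15 -> active={job_B:*/15, job_C:*/13, job_D:*/13, job_E:*/14, job_G:*/11}
Op 8: register job_G */12 -> active={job_B:*/15, job_C:*/13, job_D:*/13, job_E:*/14, job_G:*/12}
Op 9: register job_G */14 -> active={job_B:*/15, job_C:*/13, job_D:*/13, job_E:*/14, job_G:*/14}
  job_B: interval 15, next fire after T=101 is 105
  job_C: interval 13, next fire after T=101 is 104
  job_D: interval 13, next fire after T=101 is 104
  job_E: interval 14, next fire after T=101 is 112
  job_G: interval 14, next fire after T=101 is 112
Earliest fire time = 104 (job job_C)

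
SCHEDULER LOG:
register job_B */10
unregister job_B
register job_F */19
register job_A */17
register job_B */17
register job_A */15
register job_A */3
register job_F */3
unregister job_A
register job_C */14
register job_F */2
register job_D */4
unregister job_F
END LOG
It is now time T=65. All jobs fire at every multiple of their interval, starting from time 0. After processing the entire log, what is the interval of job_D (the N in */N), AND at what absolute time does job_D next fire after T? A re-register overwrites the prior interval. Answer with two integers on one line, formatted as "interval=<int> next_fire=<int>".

Op 1: register job_B */10 -> active={job_B:*/10}
Op 2: unregister job_B -> active={}
Op 3: register job_F */19 -> active={job_F:*/19}
Op 4: register job_A */17 -> active={job_A:*/17, job_F:*/19}
Op 5: register job_B */17 -> active={job_A:*/17, job_B:*/17, job_F:*/19}
Op 6: register job_A */15 -> active={job_A:*/15, job_B:*/17, job_F:*/19}
Op 7: register job_A */3 -> active={job_A:*/3, job_B:*/17, job_F:*/19}
Op 8: register job_F */3 -> active={job_A:*/3, job_B:*/17, job_F:*/3}
Op 9: unregister job_A -> active={job_B:*/17, job_F:*/3}
Op 10: register job_C */14 -> active={job_B:*/17, job_C:*/14, job_F:*/3}
Op 11: register job_F */2 -> active={job_B:*/17, job_C:*/14, job_F:*/2}
Op 12: register job_D */4 -> active={job_B:*/17, job_C:*/14, job_D:*/4, job_F:*/2}
Op 13: unregister job_F -> active={job_B:*/17, job_C:*/14, job_D:*/4}
Final interval of job_D = 4
Next fire of job_D after T=65: (65//4+1)*4 = 68

Answer: interval=4 next_fire=68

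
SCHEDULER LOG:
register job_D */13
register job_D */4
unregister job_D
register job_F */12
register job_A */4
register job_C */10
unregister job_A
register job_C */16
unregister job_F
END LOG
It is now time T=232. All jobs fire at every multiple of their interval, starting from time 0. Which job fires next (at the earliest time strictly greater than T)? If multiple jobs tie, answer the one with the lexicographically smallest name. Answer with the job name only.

Answer: job_C

Derivation:
Op 1: register job_D */13 -> active={job_D:*/13}
Op 2: register job_D */4 -> active={job_D:*/4}
Op 3: unregister job_D -> active={}
Op 4: register job_F */12 -> active={job_F:*/12}
Op 5: register job_A */4 -> active={job_A:*/4, job_F:*/12}
Op 6: register job_C */10 -> active={job_A:*/4, job_C:*/10, job_F:*/12}
Op 7: unregister job_A -> active={job_C:*/10, job_F:*/12}
Op 8: register job_C */16 -> active={job_C:*/16, job_F:*/12}
Op 9: unregister job_F -> active={job_C:*/16}
  job_C: interval 16, next fire after T=232 is 240
Earliest = 240, winner (lex tiebreak) = job_C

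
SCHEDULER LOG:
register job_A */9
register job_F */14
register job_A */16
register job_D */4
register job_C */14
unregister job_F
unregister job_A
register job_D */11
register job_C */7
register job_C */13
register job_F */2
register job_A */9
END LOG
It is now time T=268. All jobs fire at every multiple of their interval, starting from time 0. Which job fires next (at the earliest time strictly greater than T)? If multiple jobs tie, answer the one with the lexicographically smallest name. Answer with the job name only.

Op 1: register job_A */9 -> active={job_A:*/9}
Op 2: register job_F */14 -> active={job_A:*/9, job_F:*/14}
Op 3: register job_A */16 -> active={job_A:*/16, job_F:*/14}
Op 4: register job_D */4 -> active={job_A:*/16, job_D:*/4, job_F:*/14}
Op 5: register job_C */14 -> active={job_A:*/16, job_C:*/14, job_D:*/4, job_F:*/14}
Op 6: unregister job_F -> active={job_A:*/16, job_C:*/14, job_D:*/4}
Op 7: unregister job_A -> active={job_C:*/14, job_D:*/4}
Op 8: register job_D */11 -> active={job_C:*/14, job_D:*/11}
Op 9: register job_C */7 -> active={job_C:*/7, job_D:*/11}
Op 10: register job_C */13 -> active={job_C:*/13, job_D:*/11}
Op 11: register job_F */2 -> active={job_C:*/13, job_D:*/11, job_F:*/2}
Op 12: register job_A */9 -> active={job_A:*/9, job_C:*/13, job_D:*/11, job_F:*/2}
  job_A: interval 9, next fire after T=268 is 270
  job_C: interval 13, next fire after T=268 is 273
  job_D: interval 11, next fire after T=268 is 275
  job_F: interval 2, next fire after T=268 is 270
Earliest = 270, winner (lex tiebreak) = job_A

Answer: job_A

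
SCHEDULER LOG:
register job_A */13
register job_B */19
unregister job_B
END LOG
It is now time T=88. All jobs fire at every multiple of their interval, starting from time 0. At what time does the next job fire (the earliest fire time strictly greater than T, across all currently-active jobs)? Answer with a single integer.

Op 1: register job_A */13 -> active={job_A:*/13}
Op 2: register job_B */19 -> active={job_A:*/13, job_B:*/19}
Op 3: unregister job_B -> active={job_A:*/13}
  job_A: interval 13, next fire after T=88 is 91
Earliest fire time = 91 (job job_A)

Answer: 91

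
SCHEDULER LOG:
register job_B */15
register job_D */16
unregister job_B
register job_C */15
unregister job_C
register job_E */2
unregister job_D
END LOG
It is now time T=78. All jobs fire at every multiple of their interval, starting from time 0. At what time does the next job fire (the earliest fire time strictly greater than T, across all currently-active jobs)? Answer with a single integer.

Answer: 80

Derivation:
Op 1: register job_B */15 -> active={job_B:*/15}
Op 2: register job_D */16 -> active={job_B:*/15, job_D:*/16}
Op 3: unregister job_B -> active={job_D:*/16}
Op 4: register job_C */15 -> active={job_C:*/15, job_D:*/16}
Op 5: unregister job_C -> active={job_D:*/16}
Op 6: register job_E */2 -> active={job_D:*/16, job_E:*/2}
Op 7: unregister job_D -> active={job_E:*/2}
  job_E: interval 2, next fire after T=78 is 80
Earliest fire time = 80 (job job_E)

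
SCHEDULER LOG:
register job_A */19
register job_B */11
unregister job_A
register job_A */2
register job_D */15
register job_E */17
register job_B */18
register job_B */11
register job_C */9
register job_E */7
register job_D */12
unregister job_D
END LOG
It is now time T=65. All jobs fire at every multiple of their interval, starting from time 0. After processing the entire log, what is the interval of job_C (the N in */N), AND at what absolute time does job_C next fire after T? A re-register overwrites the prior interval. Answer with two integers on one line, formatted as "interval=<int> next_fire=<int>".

Op 1: register job_A */19 -> active={job_A:*/19}
Op 2: register job_B */11 -> active={job_A:*/19, job_B:*/11}
Op 3: unregister job_A -> active={job_B:*/11}
Op 4: register job_A */2 -> active={job_A:*/2, job_B:*/11}
Op 5: register job_D */15 -> active={job_A:*/2, job_B:*/11, job_D:*/15}
Op 6: register job_E */17 -> active={job_A:*/2, job_B:*/11, job_D:*/15, job_E:*/17}
Op 7: register job_B */18 -> active={job_A:*/2, job_B:*/18, job_D:*/15, job_E:*/17}
Op 8: register job_B */11 -> active={job_A:*/2, job_B:*/11, job_D:*/15, job_E:*/17}
Op 9: register job_C */9 -> active={job_A:*/2, job_B:*/11, job_C:*/9, job_D:*/15, job_E:*/17}
Op 10: register job_E */7 -> active={job_A:*/2, job_B:*/11, job_C:*/9, job_D:*/15, job_E:*/7}
Op 11: register job_D */12 -> active={job_A:*/2, job_B:*/11, job_C:*/9, job_D:*/12, job_E:*/7}
Op 12: unregister job_D -> active={job_A:*/2, job_B:*/11, job_C:*/9, job_E:*/7}
Final interval of job_C = 9
Next fire of job_C after T=65: (65//9+1)*9 = 72

Answer: interval=9 next_fire=72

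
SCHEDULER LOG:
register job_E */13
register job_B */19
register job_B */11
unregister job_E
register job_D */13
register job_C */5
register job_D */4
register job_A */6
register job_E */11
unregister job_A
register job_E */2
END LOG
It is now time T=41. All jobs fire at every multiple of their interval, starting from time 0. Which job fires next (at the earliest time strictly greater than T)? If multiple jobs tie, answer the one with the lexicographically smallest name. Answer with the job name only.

Op 1: register job_E */13 -> active={job_E:*/13}
Op 2: register job_B */19 -> active={job_B:*/19, job_E:*/13}
Op 3: register job_B */11 -> active={job_B:*/11, job_E:*/13}
Op 4: unregister job_E -> active={job_B:*/11}
Op 5: register job_D */13 -> active={job_B:*/11, job_D:*/13}
Op 6: register job_C */5 -> active={job_B:*/11, job_C:*/5, job_D:*/13}
Op 7: register job_D */4 -> active={job_B:*/11, job_C:*/5, job_D:*/4}
Op 8: register job_A */6 -> active={job_A:*/6, job_B:*/11, job_C:*/5, job_D:*/4}
Op 9: register job_E */11 -> active={job_A:*/6, job_B:*/11, job_C:*/5, job_D:*/4, job_E:*/11}
Op 10: unregister job_A -> active={job_B:*/11, job_C:*/5, job_D:*/4, job_E:*/11}
Op 11: register job_E */2 -> active={job_B:*/11, job_C:*/5, job_D:*/4, job_E:*/2}
  job_B: interval 11, next fire after T=41 is 44
  job_C: interval 5, next fire after T=41 is 45
  job_D: interval 4, next fire after T=41 is 44
  job_E: interval 2, next fire after T=41 is 42
Earliest = 42, winner (lex tiebreak) = job_E

Answer: job_E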